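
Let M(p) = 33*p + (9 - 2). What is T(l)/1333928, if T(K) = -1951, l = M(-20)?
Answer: -1951/1333928 ≈ -0.0014626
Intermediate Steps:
M(p) = 7 + 33*p (M(p) = 33*p + 7 = 7 + 33*p)
l = -653 (l = 7 + 33*(-20) = 7 - 660 = -653)
T(l)/1333928 = -1951/1333928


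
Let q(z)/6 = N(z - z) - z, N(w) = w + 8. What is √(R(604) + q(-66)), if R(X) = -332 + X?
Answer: 2*√179 ≈ 26.758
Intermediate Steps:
N(w) = 8 + w
q(z) = 48 - 6*z (q(z) = 6*((8 + (z - z)) - z) = 6*((8 + 0) - z) = 6*(8 - z) = 48 - 6*z)
√(R(604) + q(-66)) = √((-332 + 604) + (48 - 6*(-66))) = √(272 + (48 + 396)) = √(272 + 444) = √716 = 2*√179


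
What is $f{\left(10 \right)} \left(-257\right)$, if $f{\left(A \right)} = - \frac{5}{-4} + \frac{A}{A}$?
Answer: $- \frac{2313}{4} \approx -578.25$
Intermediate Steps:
$f{\left(A \right)} = \frac{9}{4}$ ($f{\left(A \right)} = \left(-5\right) \left(- \frac{1}{4}\right) + 1 = \frac{5}{4} + 1 = \frac{9}{4}$)
$f{\left(10 \right)} \left(-257\right) = \frac{9}{4} \left(-257\right) = - \frac{2313}{4}$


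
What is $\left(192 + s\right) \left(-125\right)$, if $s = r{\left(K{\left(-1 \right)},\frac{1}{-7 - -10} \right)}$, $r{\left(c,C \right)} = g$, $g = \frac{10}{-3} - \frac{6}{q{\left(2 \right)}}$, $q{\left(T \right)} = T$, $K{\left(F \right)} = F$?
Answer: $- \frac{69625}{3} \approx -23208.0$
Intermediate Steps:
$g = - \frac{19}{3}$ ($g = \frac{10}{-3} - \frac{6}{2} = 10 \left(- \frac{1}{3}\right) - 3 = - \frac{10}{3} - 3 = - \frac{19}{3} \approx -6.3333$)
$r{\left(c,C \right)} = - \frac{19}{3}$
$s = - \frac{19}{3} \approx -6.3333$
$\left(192 + s\right) \left(-125\right) = \left(192 - \frac{19}{3}\right) \left(-125\right) = \frac{557}{3} \left(-125\right) = - \frac{69625}{3}$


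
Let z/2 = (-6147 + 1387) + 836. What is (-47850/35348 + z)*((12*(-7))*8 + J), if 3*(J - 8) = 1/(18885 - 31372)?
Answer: 1150257192497695/220695238 ≈ 5.2120e+6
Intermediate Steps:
J = 299687/37461 (J = 8 + 1/(3*(18885 - 31372)) = 8 + (⅓)/(-12487) = 8 + (⅓)*(-1/12487) = 8 - 1/37461 = 299687/37461 ≈ 8.0000)
z = -7848 (z = 2*((-6147 + 1387) + 836) = 2*(-4760 + 836) = 2*(-3924) = -7848)
(-47850/35348 + z)*((12*(-7))*8 + J) = (-47850/35348 - 7848)*((12*(-7))*8 + 299687/37461) = (-47850*1/35348 - 7848)*(-84*8 + 299687/37461) = (-23925/17674 - 7848)*(-672 + 299687/37461) = -138729477/17674*(-24874105/37461) = 1150257192497695/220695238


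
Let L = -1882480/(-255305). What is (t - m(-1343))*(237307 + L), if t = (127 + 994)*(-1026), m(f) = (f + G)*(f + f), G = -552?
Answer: -75614663182589868/51061 ≈ -1.4809e+12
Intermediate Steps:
m(f) = 2*f*(-552 + f) (m(f) = (f - 552)*(f + f) = (-552 + f)*(2*f) = 2*f*(-552 + f))
L = 376496/51061 (L = -1882480*(-1/255305) = 376496/51061 ≈ 7.3735)
t = -1150146 (t = 1121*(-1026) = -1150146)
(t - m(-1343))*(237307 + L) = (-1150146 - 2*(-1343)*(-552 - 1343))*(237307 + 376496/51061) = (-1150146 - 2*(-1343)*(-1895))*(12117509223/51061) = (-1150146 - 1*5089970)*(12117509223/51061) = (-1150146 - 5089970)*(12117509223/51061) = -6240116*12117509223/51061 = -75614663182589868/51061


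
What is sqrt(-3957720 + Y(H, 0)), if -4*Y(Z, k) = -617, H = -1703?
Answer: I*sqrt(15830263)/2 ≈ 1989.4*I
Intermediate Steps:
Y(Z, k) = 617/4 (Y(Z, k) = -1/4*(-617) = 617/4)
sqrt(-3957720 + Y(H, 0)) = sqrt(-3957720 + 617/4) = sqrt(-15830263/4) = I*sqrt(15830263)/2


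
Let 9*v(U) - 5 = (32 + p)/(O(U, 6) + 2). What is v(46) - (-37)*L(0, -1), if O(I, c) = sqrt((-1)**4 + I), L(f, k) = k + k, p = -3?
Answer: -28481/387 + 29*sqrt(47)/387 ≈ -73.081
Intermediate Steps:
L(f, k) = 2*k
O(I, c) = sqrt(1 + I)
v(U) = 5/9 + 29/(9*(2 + sqrt(1 + U))) (v(U) = 5/9 + ((32 - 3)/(sqrt(1 + U) + 2))/9 = 5/9 + (29/(2 + sqrt(1 + U)))/9 = 5/9 + 29/(9*(2 + sqrt(1 + U))))
v(46) - (-37)*L(0, -1) = (39 + 5*sqrt(1 + 46))/(9*(2 + sqrt(1 + 46))) - (-37)*2*(-1) = (39 + 5*sqrt(47))/(9*(2 + sqrt(47))) - (-37)*(-2) = (39 + 5*sqrt(47))/(9*(2 + sqrt(47))) - 1*74 = (39 + 5*sqrt(47))/(9*(2 + sqrt(47))) - 74 = -74 + (39 + 5*sqrt(47))/(9*(2 + sqrt(47)))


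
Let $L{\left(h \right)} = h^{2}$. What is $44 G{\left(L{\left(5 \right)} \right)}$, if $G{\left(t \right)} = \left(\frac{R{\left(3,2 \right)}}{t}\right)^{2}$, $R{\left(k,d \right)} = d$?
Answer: $\frac{176}{625} \approx 0.2816$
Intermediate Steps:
$G{\left(t \right)} = \frac{4}{t^{2}}$ ($G{\left(t \right)} = \left(\frac{2}{t}\right)^{2} = \frac{4}{t^{2}}$)
$44 G{\left(L{\left(5 \right)} \right)} = 44 \cdot \frac{4}{625} = \frac{176}{625}$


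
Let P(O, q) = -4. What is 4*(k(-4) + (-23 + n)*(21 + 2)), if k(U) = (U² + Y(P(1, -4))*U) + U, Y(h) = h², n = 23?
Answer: -208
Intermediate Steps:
k(U) = U² + 17*U (k(U) = (U² + (-4)²*U) + U = (U² + 16*U) + U = U² + 17*U)
4*(k(-4) + (-23 + n)*(21 + 2)) = 4*(-4*(17 - 4) + (-23 + 23)*(21 + 2)) = 4*(-4*13 + 0*23) = 4*(-52 + 0) = 4*(-52) = -208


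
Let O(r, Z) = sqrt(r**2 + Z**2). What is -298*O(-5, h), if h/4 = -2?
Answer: -298*sqrt(89) ≈ -2811.3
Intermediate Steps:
h = -8 (h = 4*(-2) = -8)
O(r, Z) = sqrt(Z**2 + r**2)
-298*O(-5, h) = -298*sqrt((-8)**2 + (-5)**2) = -298*sqrt(64 + 25) = -298*sqrt(89)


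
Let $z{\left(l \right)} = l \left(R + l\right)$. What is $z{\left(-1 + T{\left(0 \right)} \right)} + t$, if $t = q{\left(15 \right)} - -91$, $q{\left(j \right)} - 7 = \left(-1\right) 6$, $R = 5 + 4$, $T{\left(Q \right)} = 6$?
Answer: $162$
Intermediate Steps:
$R = 9$
$q{\left(j \right)} = 1$ ($q{\left(j \right)} = 7 - 6 = 1$)
$z{\left(l \right)} = l \left(9 + l\right)$
$t = 92$ ($t = 1 - -91 = 1 + 91 = 92$)
$z{\left(-1 + T{\left(0 \right)} \right)} + t = \left(-1 + 6\right) \left(9 + \left(-1 + 6\right)\right) + 92 = 5 \left(9 + 5\right) + 92 = 5 \cdot 14 + 92 = 70 + 92 = 162$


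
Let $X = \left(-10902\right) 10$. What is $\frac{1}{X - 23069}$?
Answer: $- \frac{1}{132089} \approx -7.5707 \cdot 10^{-6}$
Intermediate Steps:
$X = -109020$
$\frac{1}{X - 23069} = \frac{1}{-109020 - 23069} = \frac{1}{-132089} = - \frac{1}{132089}$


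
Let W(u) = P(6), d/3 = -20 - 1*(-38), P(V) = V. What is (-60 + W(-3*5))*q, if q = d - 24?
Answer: -1620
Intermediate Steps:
d = 54 (d = 3*(-20 - 1*(-38)) = 3*(-20 + 38) = 3*18 = 54)
W(u) = 6
q = 30 (q = 54 - 24 = 30)
(-60 + W(-3*5))*q = (-60 + 6)*30 = -54*30 = -1620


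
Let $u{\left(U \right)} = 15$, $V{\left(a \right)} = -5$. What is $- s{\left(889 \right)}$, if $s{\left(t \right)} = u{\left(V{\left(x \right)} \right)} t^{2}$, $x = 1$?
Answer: $-11854815$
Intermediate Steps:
$s{\left(t \right)} = 15 t^{2}$
$- s{\left(889 \right)} = - 15 \cdot 889^{2} = - 15 \cdot 790321 = \left(-1\right) 11854815 = -11854815$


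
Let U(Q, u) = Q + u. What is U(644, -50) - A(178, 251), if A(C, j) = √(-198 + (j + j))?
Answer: 594 - 4*√19 ≈ 576.56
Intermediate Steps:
A(C, j) = √(-198 + 2*j)
U(644, -50) - A(178, 251) = (644 - 50) - √(-198 + 2*251) = 594 - √(-198 + 502) = 594 - √304 = 594 - 4*√19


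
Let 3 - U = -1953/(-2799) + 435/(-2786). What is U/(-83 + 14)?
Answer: -2130061/59784774 ≈ -0.035629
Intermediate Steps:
U = 2130061/866446 (U = 3 - (-1953/(-2799) + 435/(-2786)) = 3 - (-1953*(-1/2799) + 435*(-1/2786)) = 3 - (217/311 - 435/2786) = 3 - 1*469277/866446 = 3 - 469277/866446 = 2130061/866446 ≈ 2.4584)
U/(-83 + 14) = (2130061/866446)/(-83 + 14) = (2130061/866446)/(-69) = -1/69*2130061/866446 = -2130061/59784774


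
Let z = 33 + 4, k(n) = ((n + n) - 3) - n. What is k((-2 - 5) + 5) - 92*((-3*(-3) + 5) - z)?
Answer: 2111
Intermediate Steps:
k(n) = -3 + n (k(n) = (2*n - 3) - n = (-3 + 2*n) - n = -3 + n)
z = 37
k((-2 - 5) + 5) - 92*((-3*(-3) + 5) - z) = (-3 + ((-2 - 5) + 5)) - 92*((-3*(-3) + 5) - 1*37) = (-3 + (-7 + 5)) - 92*((9 + 5) - 37) = (-3 - 2) - 92*(14 - 37) = -5 - 92*(-23) = -5 + 2116 = 2111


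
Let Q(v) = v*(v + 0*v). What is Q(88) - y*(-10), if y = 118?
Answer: 8924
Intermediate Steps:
Q(v) = v² (Q(v) = v*(v + 0) = v*v = v²)
Q(88) - y*(-10) = 88² - 118*(-10) = 7744 - 1*(-1180) = 7744 + 1180 = 8924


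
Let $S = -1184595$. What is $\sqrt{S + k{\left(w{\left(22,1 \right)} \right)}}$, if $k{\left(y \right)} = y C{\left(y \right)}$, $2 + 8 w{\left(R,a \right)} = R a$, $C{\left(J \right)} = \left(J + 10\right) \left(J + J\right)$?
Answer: $\frac{11 i \sqrt{39155}}{2} \approx 1088.3 i$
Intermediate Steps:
$C{\left(J \right)} = 2 J \left(10 + J\right)$ ($C{\left(J \right)} = \left(10 + J\right) 2 J = 2 J \left(10 + J\right)$)
$w{\left(R,a \right)} = - \frac{1}{4} + \frac{R a}{8}$
$k{\left(y \right)} = 2 y^{2} \left(10 + y\right)$ ($k{\left(y \right)} = y 2 y \left(10 + y\right) = 2 y^{2} \left(10 + y\right)$)
$\sqrt{S + k{\left(w{\left(22,1 \right)} \right)}} = \sqrt{-1184595 + 2 \left(- \frac{1}{4} + \frac{1}{8} \cdot 22 \cdot 1\right)^{2} \left(10 - \left(\frac{1}{4} - \frac{11}{4}\right)\right)} = \sqrt{-1184595 + 2 \left(- \frac{1}{4} + \frac{11}{4}\right)^{2} \left(10 + \left(- \frac{1}{4} + \frac{11}{4}\right)\right)} = \sqrt{-1184595 + 2 \left(\frac{5}{2}\right)^{2} \left(10 + \frac{5}{2}\right)} = \sqrt{-1184595 + 2 \cdot \frac{25}{4} \cdot \frac{25}{2}} = \sqrt{-1184595 + \frac{625}{4}} = \sqrt{- \frac{4737755}{4}} = \frac{11 i \sqrt{39155}}{2}$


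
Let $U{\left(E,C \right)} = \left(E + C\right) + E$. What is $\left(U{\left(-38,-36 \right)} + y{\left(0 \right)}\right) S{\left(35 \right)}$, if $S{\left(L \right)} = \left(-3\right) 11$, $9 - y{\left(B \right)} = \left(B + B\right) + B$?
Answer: $3399$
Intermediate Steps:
$y{\left(B \right)} = 9 - 3 B$ ($y{\left(B \right)} = 9 - \left(\left(B + B\right) + B\right) = 9 - \left(2 B + B\right) = 9 - 3 B$)
$U{\left(E,C \right)} = C + 2 E$ ($U{\left(E,C \right)} = \left(C + E\right) + E = C + 2 E$)
$S{\left(L \right)} = -33$
$\left(U{\left(-38,-36 \right)} + y{\left(0 \right)}\right) S{\left(35 \right)} = \left(\left(-36 + 2 \left(-38\right)\right) + \left(9 - 0\right)\right) \left(-33\right) = \left(\left(-36 - 76\right) + \left(9 + 0\right)\right) \left(-33\right) = \left(-112 + 9\right) \left(-33\right) = \left(-103\right) \left(-33\right) = 3399$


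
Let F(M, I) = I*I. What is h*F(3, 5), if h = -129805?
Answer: -3245125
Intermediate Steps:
F(M, I) = I**2
h*F(3, 5) = -129805*5**2 = -129805*25 = -3245125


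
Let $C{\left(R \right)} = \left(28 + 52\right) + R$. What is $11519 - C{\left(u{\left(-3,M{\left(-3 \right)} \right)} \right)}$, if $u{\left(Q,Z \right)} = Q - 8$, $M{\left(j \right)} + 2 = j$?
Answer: $11450$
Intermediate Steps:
$M{\left(j \right)} = -2 + j$
$u{\left(Q,Z \right)} = -8 + Q$ ($u{\left(Q,Z \right)} = Q - 8 = -8 + Q$)
$C{\left(R \right)} = 80 + R$
$11519 - C{\left(u{\left(-3,M{\left(-3 \right)} \right)} \right)} = 11519 - \left(80 - 11\right) = 11519 - 69 = 11450$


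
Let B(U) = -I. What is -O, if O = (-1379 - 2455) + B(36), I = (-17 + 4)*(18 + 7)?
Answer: 3509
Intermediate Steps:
I = -325 (I = -13*25 = -325)
B(U) = 325 (B(U) = -1*(-325) = 325)
O = -3509 (O = (-1379 - 2455) + 325 = -3834 + 325 = -3509)
-O = -1*(-3509) = 3509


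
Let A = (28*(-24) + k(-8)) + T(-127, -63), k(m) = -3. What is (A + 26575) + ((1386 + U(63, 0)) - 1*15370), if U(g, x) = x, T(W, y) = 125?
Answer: 12041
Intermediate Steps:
A = -550 (A = (28*(-24) - 3) + 125 = (-672 - 3) + 125 = -675 + 125 = -550)
(A + 26575) + ((1386 + U(63, 0)) - 1*15370) = (-550 + 26575) + ((1386 + 0) - 1*15370) = 26025 + (1386 - 15370) = 26025 - 13984 = 12041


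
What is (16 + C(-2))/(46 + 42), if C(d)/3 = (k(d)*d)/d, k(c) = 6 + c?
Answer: 7/22 ≈ 0.31818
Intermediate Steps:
C(d) = 18 + 3*d (C(d) = 3*(((6 + d)*d)/d) = 3*((d*(6 + d))/d) = 3*(6 + d) = 18 + 3*d)
(16 + C(-2))/(46 + 42) = (16 + (18 + 3*(-2)))/(46 + 42) = (16 + (18 - 6))/88 = (16 + 12)/88 = (1/88)*28 = 7/22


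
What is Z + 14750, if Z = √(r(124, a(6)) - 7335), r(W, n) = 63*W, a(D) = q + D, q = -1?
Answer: 14750 + 3*√53 ≈ 14772.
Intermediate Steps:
a(D) = -1 + D
Z = 3*√53 (Z = √(63*124 - 7335) = √(7812 - 7335) = √477 = 3*√53 ≈ 21.840)
Z + 14750 = 3*√53 + 14750 = 14750 + 3*√53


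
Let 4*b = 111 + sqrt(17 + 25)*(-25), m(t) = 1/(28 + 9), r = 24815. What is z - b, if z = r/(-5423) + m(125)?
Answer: -25923189/802604 + 25*sqrt(42)/4 ≈ 8.2058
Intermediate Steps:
m(t) = 1/37
z = -912732/200651 (z = 24815/(-5423) + 1/37 = 24815*(-1/5423) + 1/37 = -24815/5423 + 1/37 = -912732/200651 ≈ -4.5489)
b = 111/4 - 25*sqrt(42)/4 (b = (111 + sqrt(17 + 25)*(-25))/4 = (111 + sqrt(42)*(-25))/4 = (111 - 25*sqrt(42))/4 = 111/4 - 25*sqrt(42)/4 ≈ -12.755)
z - b = -912732/200651 - (111/4 - 25*sqrt(42)/4) = -912732/200651 + (-111/4 + 25*sqrt(42)/4) = -25923189/802604 + 25*sqrt(42)/4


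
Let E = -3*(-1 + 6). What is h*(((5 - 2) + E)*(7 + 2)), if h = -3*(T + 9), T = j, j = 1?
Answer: 3240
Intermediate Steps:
T = 1
h = -30 (h = -3*(1 + 9) = -3*10 = -30)
E = -15 (E = -3*5 = -15)
h*(((5 - 2) + E)*(7 + 2)) = -30*((5 - 2) - 15)*(7 + 2) = -30*(3 - 15)*9 = -(-360)*9 = -30*(-108) = 3240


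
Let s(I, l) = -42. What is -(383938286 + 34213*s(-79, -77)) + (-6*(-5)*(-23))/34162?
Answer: -6533505388885/17081 ≈ -3.8250e+8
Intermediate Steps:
-(383938286 + 34213*s(-79, -77)) + (-6*(-5)*(-23))/34162 = -34213/(1/(11222 - 42)) + (-6*(-5)*(-23))/34162 = -34213/(1/11180) + (30*(-23))*(1/34162) = -34213/1/11180 - 690*1/34162 = -34213*11180 - 345/17081 = -382501340 - 345/17081 = -6533505388885/17081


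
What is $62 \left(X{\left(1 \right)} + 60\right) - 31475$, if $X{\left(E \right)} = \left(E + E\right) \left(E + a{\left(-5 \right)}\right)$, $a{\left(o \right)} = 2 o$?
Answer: $-28871$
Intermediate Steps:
$X{\left(E \right)} = 2 E \left(-10 + E\right)$ ($X{\left(E \right)} = \left(E + E\right) \left(E + 2 \left(-5\right)\right) = 2 E \left(E - 10\right) = 2 E \left(-10 + E\right)$)
$62 \left(X{\left(1 \right)} + 60\right) - 31475 = 62 \left(2 \cdot 1 \left(-10 + 1\right) + 60\right) - 31475 = 62 \left(2 \cdot 1 \left(-9\right) + 60\right) - 31475 = 62 \left(-18 + 60\right) - 31475 = 62 \cdot 42 - 31475 = 2604 - 31475 = -28871$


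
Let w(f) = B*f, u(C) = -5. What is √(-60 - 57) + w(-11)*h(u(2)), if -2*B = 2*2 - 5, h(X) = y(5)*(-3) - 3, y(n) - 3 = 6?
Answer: 165 + 3*I*√13 ≈ 165.0 + 10.817*I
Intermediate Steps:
y(n) = 9 (y(n) = 3 + 6 = 9)
h(X) = -30 (h(X) = 9*(-3) - 3 = -27 - 3 = -30)
B = ½ (B = -(2*2 - 5)/2 = -(4 - 5)/2 = -½*(-1) = ½ ≈ 0.50000)
w(f) = f/2
√(-60 - 57) + w(-11)*h(u(2)) = √(-60 - 57) + ((½)*(-11))*(-30) = √(-117) - 11/2*(-30) = 3*I*√13 + 165 = 165 + 3*I*√13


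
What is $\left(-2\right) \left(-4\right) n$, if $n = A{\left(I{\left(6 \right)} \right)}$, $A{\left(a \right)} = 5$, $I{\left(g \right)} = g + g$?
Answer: $40$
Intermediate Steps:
$I{\left(g \right)} = 2 g$
$n = 5$
$\left(-2\right) \left(-4\right) n = \left(-2\right) \left(-4\right) 5 = 8 \cdot 5 = 40$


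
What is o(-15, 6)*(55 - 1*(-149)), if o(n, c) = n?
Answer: -3060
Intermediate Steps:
o(-15, 6)*(55 - 1*(-149)) = -15*(55 - 1*(-149)) = -15*(55 + 149) = -15*204 = -3060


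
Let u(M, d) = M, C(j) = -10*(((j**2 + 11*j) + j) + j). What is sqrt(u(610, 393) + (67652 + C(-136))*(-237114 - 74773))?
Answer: sqrt(31072678646) ≈ 1.7627e+5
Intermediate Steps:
C(j) = -130*j - 10*j**2 (C(j) = -10*((j**2 + 12*j) + j) = -10*(j**2 + 13*j) = -130*j - 10*j**2)
sqrt(u(610, 393) + (67652 + C(-136))*(-237114 - 74773)) = sqrt(610 + (67652 - 10*(-136)*(13 - 136))*(-237114 - 74773)) = sqrt(610 + (67652 - 10*(-136)*(-123))*(-311887)) = sqrt(610 + (67652 - 167280)*(-311887)) = sqrt(610 - 99628*(-311887)) = sqrt(610 + 31072678036) = sqrt(31072678646)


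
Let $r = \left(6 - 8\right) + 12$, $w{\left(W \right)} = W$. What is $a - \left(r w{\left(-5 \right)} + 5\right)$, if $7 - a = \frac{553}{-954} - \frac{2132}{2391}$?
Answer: $\frac{40656293}{760338} \approx 53.471$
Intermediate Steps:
$r = 10$ ($r = -2 + 12 = 10$)
$a = \frac{6441083}{760338}$ ($a = 7 - \left(\frac{553}{-954} - \frac{2132}{2391}\right) = 7 - \left(553 \left(- \frac{1}{954}\right) - \frac{2132}{2391}\right) = 7 - \left(- \frac{553}{954} - \frac{2132}{2391}\right) = 7 - - \frac{1118717}{760338} = 7 + \frac{1118717}{760338} = \frac{6441083}{760338} \approx 8.4713$)
$a - \left(r w{\left(-5 \right)} + 5\right) = \frac{6441083}{760338} - \left(10 \left(-5\right) + 5\right) = \frac{6441083}{760338} - \left(-50 + 5\right) = \frac{6441083}{760338} - -45 = \frac{6441083}{760338} + 45 = \frac{40656293}{760338}$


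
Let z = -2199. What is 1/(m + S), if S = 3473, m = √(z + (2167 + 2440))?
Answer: 3473/12059321 - 2*√602/12059321 ≈ 0.00028392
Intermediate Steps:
m = 2*√602 (m = √(-2199 + (2167 + 2440)) = √(-2199 + 4607) = √2408 = 2*√602 ≈ 49.071)
1/(m + S) = 1/(2*√602 + 3473) = 1/(3473 + 2*√602)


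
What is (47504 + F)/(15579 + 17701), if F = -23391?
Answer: 24113/33280 ≈ 0.72455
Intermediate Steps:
(47504 + F)/(15579 + 17701) = (47504 - 23391)/(15579 + 17701) = 24113/33280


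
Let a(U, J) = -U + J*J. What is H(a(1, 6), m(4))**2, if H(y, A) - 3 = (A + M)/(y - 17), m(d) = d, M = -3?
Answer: 3025/324 ≈ 9.3364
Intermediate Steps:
a(U, J) = J**2 - U (a(U, J) = -U + J**2 = J**2 - U)
H(y, A) = 3 + (-3 + A)/(-17 + y) (H(y, A) = 3 + (A - 3)/(y - 17) = 3 + (-3 + A)/(-17 + y))
H(a(1, 6), m(4))**2 = ((-54 + 4 + 3*(6**2 - 1*1))/(-17 + (6**2 - 1*1)))**2 = ((-54 + 4 + 3*(36 - 1))/(-17 + (36 - 1)))**2 = ((-54 + 4 + 3*35)/(-17 + 35))**2 = ((-54 + 4 + 105)/18)**2 = ((1/18)*55)**2 = (55/18)**2 = 3025/324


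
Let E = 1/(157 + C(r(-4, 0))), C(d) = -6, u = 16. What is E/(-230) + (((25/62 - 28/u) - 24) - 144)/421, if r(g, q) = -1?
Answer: -364673737/906522460 ≈ -0.40228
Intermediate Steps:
E = 1/151 (E = 1/(157 - 6) = 1/151 ≈ 0.0066225)
E/(-230) + (((25/62 - 28/u) - 24) - 144)/421 = (1/151)/(-230) + (((25/62 - 28/16) - 24) - 144)/421 = (1/151)*(-1/230) + (((25*(1/62) - 28*1/16) - 24) - 144)*(1/421) = -1/34730 + (((25/62 - 7/4) - 24) - 144)*(1/421) = -1/34730 + ((-167/124 - 24) - 144)*(1/421) = -1/34730 + (-3143/124 - 144)*(1/421) = -1/34730 - 20999/124*1/421 = -1/34730 - 20999/52204 = -364673737/906522460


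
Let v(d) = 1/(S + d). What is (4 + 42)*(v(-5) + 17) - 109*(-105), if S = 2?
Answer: 36635/3 ≈ 12212.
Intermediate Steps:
v(d) = 1/(2 + d)
(4 + 42)*(v(-5) + 17) - 109*(-105) = (4 + 42)*(1/(2 - 5) + 17) - 109*(-105) = 46*(1/(-3) + 17) + 11445 = 46*(-⅓ + 17) + 11445 = 46*(50/3) + 11445 = 2300/3 + 11445 = 36635/3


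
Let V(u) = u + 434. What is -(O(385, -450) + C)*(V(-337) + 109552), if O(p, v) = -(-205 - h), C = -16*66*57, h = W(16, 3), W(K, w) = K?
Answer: 6575760179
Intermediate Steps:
h = 16
V(u) = 434 + u
C = -60192 (C = -1056*57 = -60192)
O(p, v) = 221 (O(p, v) = -(-205 - 1*16) = -(-205 - 16) = -1*(-221) = 221)
-(O(385, -450) + C)*(V(-337) + 109552) = -(221 - 60192)*((434 - 337) + 109552) = -(-59971)*(97 + 109552) = -(-59971)*109649 = -1*(-6575760179) = 6575760179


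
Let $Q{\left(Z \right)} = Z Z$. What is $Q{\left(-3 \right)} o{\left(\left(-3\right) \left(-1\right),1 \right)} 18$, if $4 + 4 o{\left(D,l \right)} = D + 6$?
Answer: $\frac{405}{2} \approx 202.5$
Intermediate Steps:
$Q{\left(Z \right)} = Z^{2}$
$o{\left(D,l \right)} = \frac{1}{2} + \frac{D}{4}$ ($o{\left(D,l \right)} = -1 + \frac{D + 6}{4} = -1 + \frac{6 + D}{4} = -1 + \left(\frac{3}{2} + \frac{D}{4}\right) = \frac{1}{2} + \frac{D}{4}$)
$Q{\left(-3 \right)} o{\left(\left(-3\right) \left(-1\right),1 \right)} 18 = \left(-3\right)^{2} \left(\frac{1}{2} + \frac{\left(-3\right) \left(-1\right)}{4}\right) 18 = 9 \left(\frac{1}{2} + \frac{1}{4} \cdot 3\right) 18 = 9 \left(\frac{1}{2} + \frac{3}{4}\right) 18 = 9 \cdot \frac{5}{4} \cdot 18 = \frac{45}{4} \cdot 18 = \frac{405}{2}$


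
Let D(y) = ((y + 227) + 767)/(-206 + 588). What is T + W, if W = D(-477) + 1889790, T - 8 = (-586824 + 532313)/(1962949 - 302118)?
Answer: 1198959446843141/634437442 ≈ 1.8898e+6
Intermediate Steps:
D(y) = 497/191 + y/382 (D(y) = ((227 + y) + 767)/382 = (994 + y)*(1/382) = 497/191 + y/382)
T = 13232137/1660831 (T = 8 + (-586824 + 532313)/(1962949 - 302118) = 8 - 54511/1660831 = 13232137/1660831 ≈ 7.9672)
W = 721900297/382 (W = (497/191 + (1/382)*(-477)) + 1889790 = (497/191 - 477/382) + 1889790 = 517/382 + 1889790 = 721900297/382 ≈ 1.8898e+6)
T + W = 13232137/1660831 + 721900297/382 = 1198959446843141/634437442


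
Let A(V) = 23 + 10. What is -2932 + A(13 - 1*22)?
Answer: -2899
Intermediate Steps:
A(V) = 33
-2932 + A(13 - 1*22) = -2932 + 33 = -2899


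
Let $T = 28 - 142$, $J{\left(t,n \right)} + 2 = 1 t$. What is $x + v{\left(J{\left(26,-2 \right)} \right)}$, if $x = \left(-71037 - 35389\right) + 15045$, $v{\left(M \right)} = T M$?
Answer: $-94117$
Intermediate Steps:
$J{\left(t,n \right)} = -2 + t$ ($J{\left(t,n \right)} = -2 + 1 t = -2 + t$)
$T = -114$ ($T = 28 - 142 = -114$)
$v{\left(M \right)} = - 114 M$
$x = -91381$ ($x = -106426 + 15045 = -91381$)
$x + v{\left(J{\left(26,-2 \right)} \right)} = -91381 - 114 \left(-2 + 26\right) = -91381 - 2736 = -94117$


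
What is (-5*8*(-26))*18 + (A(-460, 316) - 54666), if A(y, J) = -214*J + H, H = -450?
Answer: -104020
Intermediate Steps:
A(y, J) = -450 - 214*J (A(y, J) = -214*J - 450 = -450 - 214*J)
(-5*8*(-26))*18 + (A(-460, 316) - 54666) = (-5*8*(-26))*18 + ((-450 - 214*316) - 54666) = -40*(-26)*18 + ((-450 - 67624) - 54666) = 1040*18 + (-68074 - 54666) = 18720 - 122740 = -104020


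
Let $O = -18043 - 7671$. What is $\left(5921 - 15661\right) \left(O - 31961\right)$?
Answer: $561754500$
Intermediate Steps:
$O = -25714$
$\left(5921 - 15661\right) \left(O - 31961\right) = \left(5921 - 15661\right) \left(-25714 - 31961\right) = \left(-9740\right) \left(-57675\right) = 561754500$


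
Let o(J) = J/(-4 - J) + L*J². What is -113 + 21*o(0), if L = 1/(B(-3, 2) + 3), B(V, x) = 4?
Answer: -113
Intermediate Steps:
L = ⅐ (L = 1/(4 + 3) = 1/7 = ⅐ ≈ 0.14286)
o(J) = J²/7 + J/(-4 - J) (o(J) = J/(-4 - J) + J²/7 = J²/7 + J/(-4 - J))
-113 + 21*o(0) = -113 + 21*((⅐)*0*(-7 + 0² + 4*0)/(4 + 0)) = -113 + 21*((⅐)*0*(-7 + 0 + 0)/4) = -113 + 21*((⅐)*0*(¼)*(-7)) = -113 + 21*0 = -113 + 0 = -113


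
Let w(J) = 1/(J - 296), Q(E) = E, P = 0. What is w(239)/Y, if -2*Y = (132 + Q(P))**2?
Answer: 1/496584 ≈ 2.0138e-6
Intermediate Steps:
w(J) = 1/(-296 + J)
Y = -8712 (Y = -(132 + 0)**2/2 = -1/2*132**2 = -1/2*17424 = -8712)
w(239)/Y = 1/((-296 + 239)*(-8712)) = -1/8712/(-57) = -1/57*(-1/8712) = 1/496584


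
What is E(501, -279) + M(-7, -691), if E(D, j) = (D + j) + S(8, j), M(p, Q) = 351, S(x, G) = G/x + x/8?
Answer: 4313/8 ≈ 539.13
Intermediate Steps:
S(x, G) = x/8 + G/x (S(x, G) = G/x + x*(⅛) = G/x + x/8 = x/8 + G/x)
E(D, j) = 1 + D + 9*j/8 (E(D, j) = (D + j) + ((⅛)*8 + j/8) = (D + j) + (1 + j*(⅛)) = (D + j) + (1 + j/8) = 1 + D + 9*j/8)
E(501, -279) + M(-7, -691) = (1 + 501 + (9/8)*(-279)) + 351 = (1 + 501 - 2511/8) + 351 = 1505/8 + 351 = 4313/8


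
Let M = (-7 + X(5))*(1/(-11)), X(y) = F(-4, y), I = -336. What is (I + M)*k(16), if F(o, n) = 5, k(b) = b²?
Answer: -945664/11 ≈ -85970.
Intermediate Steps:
X(y) = 5
M = 2/11 (M = (-7 + 5)*(1/(-11)) = -2*(-1)/11 = -2*(-1/11) = 2/11 ≈ 0.18182)
(I + M)*k(16) = (-336 + 2/11)*16² = -3694/11*256 = -945664/11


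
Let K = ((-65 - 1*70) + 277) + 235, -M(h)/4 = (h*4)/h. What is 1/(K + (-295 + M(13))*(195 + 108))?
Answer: -1/93856 ≈ -1.0655e-5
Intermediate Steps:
M(h) = -16 (M(h) = -4*h*4/h = -4*4*h/h = -4*4 = -16)
K = 377 (K = ((-65 - 70) + 277) + 235 = (-135 + 277) + 235 = 142 + 235 = 377)
1/(K + (-295 + M(13))*(195 + 108)) = 1/(377 + (-295 - 16)*(195 + 108)) = 1/(377 - 311*303) = 1/(377 - 94233) = 1/(-93856) = -1/93856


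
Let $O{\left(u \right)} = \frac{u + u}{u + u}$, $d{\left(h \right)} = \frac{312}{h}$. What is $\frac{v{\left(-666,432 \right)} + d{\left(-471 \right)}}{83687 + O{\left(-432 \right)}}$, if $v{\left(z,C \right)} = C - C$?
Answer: $- \frac{13}{1642377} \approx -7.9154 \cdot 10^{-6}$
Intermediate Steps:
$O{\left(u \right)} = 1$ ($O{\left(u \right)} = \frac{2 u}{2 u} = 2 u \frac{1}{2 u} = 1$)
$v{\left(z,C \right)} = 0$
$\frac{v{\left(-666,432 \right)} + d{\left(-471 \right)}}{83687 + O{\left(-432 \right)}} = \frac{0 + \frac{312}{-471}}{83687 + 1} = \frac{0 + 312 \left(- \frac{1}{471}\right)}{83688} = \left(0 - \frac{104}{157}\right) \frac{1}{83688} = \left(- \frac{104}{157}\right) \frac{1}{83688} = - \frac{13}{1642377}$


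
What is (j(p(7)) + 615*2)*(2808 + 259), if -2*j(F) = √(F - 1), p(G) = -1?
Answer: 3772410 - 3067*I*√2/2 ≈ 3.7724e+6 - 2168.7*I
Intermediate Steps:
j(F) = -√(-1 + F)/2 (j(F) = -√(F - 1)/2 = -√(-1 + F)/2)
(j(p(7)) + 615*2)*(2808 + 259) = (-√(-1 - 1)/2 + 615*2)*(2808 + 259) = (-I*√2/2 + 1230)*3067 = (1230 - I*√2/2)*3067 = 3772410 - 3067*I*√2/2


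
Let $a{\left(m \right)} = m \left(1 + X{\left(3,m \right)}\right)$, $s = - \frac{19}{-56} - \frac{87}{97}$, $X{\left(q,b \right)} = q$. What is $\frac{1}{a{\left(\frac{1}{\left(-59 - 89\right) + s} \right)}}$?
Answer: $- \frac{806965}{21728} \approx -37.139$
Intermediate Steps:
$s = - \frac{3029}{5432}$ ($s = \left(-19\right) \left(- \frac{1}{56}\right) - \frac{87}{97} = \frac{19}{56} - \frac{87}{97} = - \frac{3029}{5432} \approx -0.55762$)
$a{\left(m \right)} = 4 m$ ($a{\left(m \right)} = m \left(1 + 3\right) = m 4 = 4 m$)
$\frac{1}{a{\left(\frac{1}{\left(-59 - 89\right) + s} \right)}} = \frac{1}{4 \frac{1}{\left(-59 - 89\right) - \frac{3029}{5432}}} = \frac{1}{4 \frac{1}{-148 - \frac{3029}{5432}}} = \frac{1}{4 \frac{1}{- \frac{806965}{5432}}} = \frac{1}{4 \left(- \frac{5432}{806965}\right)} = \frac{1}{- \frac{21728}{806965}} = - \frac{806965}{21728}$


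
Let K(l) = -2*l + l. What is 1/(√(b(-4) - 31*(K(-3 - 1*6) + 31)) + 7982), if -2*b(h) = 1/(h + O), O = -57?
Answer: 973804/7773054807 - I*√18456038/7773054807 ≈ 0.00012528 - 5.5268e-7*I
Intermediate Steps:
K(l) = -l
b(h) = -1/(2*(-57 + h)) (b(h) = -1/(2*(h - 57)) = -1/(2*(-57 + h)))
1/(√(b(-4) - 31*(K(-3 - 1*6) + 31)) + 7982) = 1/(√(-1/(-114 + 2*(-4)) - 31*(-(-3 - 1*6) + 31)) + 7982) = 1/(√(-1/(-114 - 8) - 31*(-(-3 - 6) + 31)) + 7982) = 1/(√(-1/(-122) - 31*(-1*(-9) + 31)) + 7982) = 1/(√(-1*(-1/122) - 31*(9 + 31)) + 7982) = 1/(√(1/122 - 31*40) + 7982) = 1/(√(1/122 - 1240) + 7982) = 1/(√(-151279/122) + 7982) = 1/(I*√18456038/122 + 7982) = 1/(7982 + I*√18456038/122)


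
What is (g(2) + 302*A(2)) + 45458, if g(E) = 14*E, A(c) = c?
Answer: 46090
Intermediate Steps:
(g(2) + 302*A(2)) + 45458 = (14*2 + 302*2) + 45458 = (28 + 604) + 45458 = 632 + 45458 = 46090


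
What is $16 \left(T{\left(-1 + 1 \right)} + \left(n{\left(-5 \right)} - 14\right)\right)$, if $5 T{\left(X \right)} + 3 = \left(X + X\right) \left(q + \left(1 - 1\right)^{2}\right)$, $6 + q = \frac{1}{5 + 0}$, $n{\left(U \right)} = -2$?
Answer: $- \frac{1328}{5} \approx -265.6$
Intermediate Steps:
$q = - \frac{29}{5}$ ($q = -6 + \frac{1}{5 + 0} = -6 + \frac{1}{5} = - \frac{29}{5} \approx -5.8$)
$T{\left(X \right)} = - \frac{3}{5} - \frac{58 X}{25}$ ($T{\left(X \right)} = - \frac{3}{5} + \frac{\left(X + X\right) \left(- \frac{29}{5} + \left(1 - 1\right)^{2}\right)}{5} = - \frac{3}{5} + \frac{2 X \left(- \frac{29}{5} + 0^{2}\right)}{5} = - \frac{3}{5} + \frac{2 X \left(- \frac{29}{5} + 0\right)}{5} = - \frac{3}{5} + \frac{2 X \left(- \frac{29}{5}\right)}{5} = - \frac{3}{5} + \frac{\left(- \frac{58}{5}\right) X}{5} = - \frac{3}{5} - \frac{58 X}{25}$)
$16 \left(T{\left(-1 + 1 \right)} + \left(n{\left(-5 \right)} - 14\right)\right) = 16 \left(\left(- \frac{3}{5} - \frac{58 \left(-1 + 1\right)}{25}\right) - 16\right) = 16 \left(\left(- \frac{3}{5} - 0\right) - 16\right) = 16 \left(\left(- \frac{3}{5} + 0\right) - 16\right) = 16 \left(- \frac{3}{5} - 16\right) = 16 \left(- \frac{83}{5}\right) = - \frac{1328}{5}$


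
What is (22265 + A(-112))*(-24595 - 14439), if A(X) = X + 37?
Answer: -866164460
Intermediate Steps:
A(X) = 37 + X
(22265 + A(-112))*(-24595 - 14439) = (22265 + (37 - 112))*(-24595 - 14439) = (22265 - 75)*(-39034) = 22190*(-39034) = -866164460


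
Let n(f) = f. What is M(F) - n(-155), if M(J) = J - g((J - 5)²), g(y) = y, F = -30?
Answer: -1100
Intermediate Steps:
M(J) = J - (-5 + J)² (M(J) = J - (J - 5)² = J - (-5 + J)²)
M(F) - n(-155) = (-30 - (-5 - 30)²) - 1*(-155) = (-30 - 1*(-35)²) + 155 = (-30 - 1*1225) + 155 = (-30 - 1225) + 155 = -1255 + 155 = -1100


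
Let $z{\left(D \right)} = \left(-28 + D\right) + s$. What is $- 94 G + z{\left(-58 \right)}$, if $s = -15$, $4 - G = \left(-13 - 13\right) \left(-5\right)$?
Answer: $11743$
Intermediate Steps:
$G = -126$ ($G = 4 - \left(-13 - 13\right) \left(-5\right) = 4 - \left(-26\right) \left(-5\right) = 4 - 130 = -126$)
$z{\left(D \right)} = -43 + D$ ($z{\left(D \right)} = \left(-28 + D\right) - 15 = -43 + D$)
$- 94 G + z{\left(-58 \right)} = \left(-94\right) \left(-126\right) - 101 = 11844 - 101 = 11743$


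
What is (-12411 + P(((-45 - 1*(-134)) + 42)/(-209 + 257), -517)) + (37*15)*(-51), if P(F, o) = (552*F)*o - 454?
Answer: -1640061/2 ≈ -8.2003e+5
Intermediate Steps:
P(F, o) = -454 + 552*F*o (P(F, o) = 552*F*o - 454 = -454 + 552*F*o)
(-12411 + P(((-45 - 1*(-134)) + 42)/(-209 + 257), -517)) + (37*15)*(-51) = (-12411 + (-454 + 552*(((-45 - 1*(-134)) + 42)/(-209 + 257))*(-517))) + (37*15)*(-51) = (-12411 + (-454 + 552*(((-45 + 134) + 42)/48)*(-517))) + 555*(-51) = (-12411 + (-454 + 552*((89 + 42)*(1/48))*(-517))) - 28305 = (-12411 + (-454 + 552*(131*(1/48))*(-517))) - 28305 = (-12411 + (-454 + 552*(131/48)*(-517))) - 28305 = (-12411 + (-454 - 1557721/2)) - 28305 = (-12411 - 1558629/2) - 28305 = -1583451/2 - 28305 = -1640061/2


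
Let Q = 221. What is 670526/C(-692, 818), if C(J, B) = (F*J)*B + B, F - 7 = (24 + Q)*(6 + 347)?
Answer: -335263/24479657367 ≈ -1.3696e-5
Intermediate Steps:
F = 86492 (F = 7 + (24 + 221)*(6 + 347) = 7 + 245*353 = 7 + 86485 = 86492)
C(J, B) = B + 86492*B*J (C(J, B) = (86492*J)*B + B = 86492*B*J + B = B + 86492*B*J)
670526/C(-692, 818) = 670526/((818*(1 + 86492*(-692)))) = 670526/((818*(1 - 59852464))) = 670526/((818*(-59852463))) = 670526/(-48959314734) = 670526*(-1/48959314734) = -335263/24479657367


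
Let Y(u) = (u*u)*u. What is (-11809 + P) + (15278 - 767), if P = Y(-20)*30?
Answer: -237298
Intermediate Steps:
Y(u) = u³ (Y(u) = u²*u = u³)
P = -240000 (P = (-20)³*30 = -8000*30 = -240000)
(-11809 + P) + (15278 - 767) = (-11809 - 240000) + (15278 - 767) = -251809 + 14511 = -237298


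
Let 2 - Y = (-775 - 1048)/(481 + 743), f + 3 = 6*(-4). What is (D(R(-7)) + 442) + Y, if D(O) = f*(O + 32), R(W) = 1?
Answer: -545305/1224 ≈ -445.51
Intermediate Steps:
f = -27 (f = -3 + 6*(-4) = -3 - 24 = -27)
D(O) = -864 - 27*O (D(O) = -27*(O + 32) = -27*(32 + O) = -864 - 27*O)
Y = 4271/1224 (Y = 2 - (-775 - 1048)/(481 + 743) = 2 - (-1823)/1224 = 2 - 1*(-1823/1224) = 2 + 1823/1224 = 4271/1224 ≈ 3.4894)
(D(R(-7)) + 442) + Y = ((-864 - 27*1) + 442) + 4271/1224 = ((-864 - 27) + 442) + 4271/1224 = (-891 + 442) + 4271/1224 = -449 + 4271/1224 = -545305/1224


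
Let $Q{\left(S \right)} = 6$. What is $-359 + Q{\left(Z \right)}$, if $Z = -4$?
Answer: $-353$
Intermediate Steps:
$-359 + Q{\left(Z \right)} = -359 + 6 = -353$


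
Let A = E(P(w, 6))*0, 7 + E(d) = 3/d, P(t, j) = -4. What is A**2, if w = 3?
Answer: 0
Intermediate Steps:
E(d) = -7 + 3/d
A = 0 (A = (-7 + 3/(-4))*0 = (-7 + 3*(-1/4))*0 = (-7 - 3/4)*0 = -31/4*0 = 0)
A**2 = 0**2 = 0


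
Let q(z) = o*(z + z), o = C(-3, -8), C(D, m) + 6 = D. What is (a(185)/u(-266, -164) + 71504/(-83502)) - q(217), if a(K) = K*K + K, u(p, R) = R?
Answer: 12651253673/3423582 ≈ 3695.3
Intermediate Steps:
C(D, m) = -6 + D
o = -9 (o = -6 - 3 = -9)
a(K) = K + K² (a(K) = K² + K = K + K²)
q(z) = -18*z (q(z) = -9*(z + z) = -18*z)
(a(185)/u(-266, -164) + 71504/(-83502)) - q(217) = ((185*(1 + 185))/(-164) + 71504/(-83502)) - (-18)*217 = ((185*186)*(-1/164) + 71504*(-1/83502)) - 1*(-3906) = (34410*(-1/164) - 35752/41751) + 3906 = (-17205/82 - 35752/41751) + 3906 = -721257619/3423582 + 3906 = 12651253673/3423582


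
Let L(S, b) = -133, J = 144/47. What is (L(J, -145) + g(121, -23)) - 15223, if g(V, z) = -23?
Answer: -15379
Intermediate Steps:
J = 144/47 (J = 144*(1/47) = 144/47 ≈ 3.0638)
(L(J, -145) + g(121, -23)) - 15223 = (-133 - 23) - 15223 = -156 - 15223 = -15379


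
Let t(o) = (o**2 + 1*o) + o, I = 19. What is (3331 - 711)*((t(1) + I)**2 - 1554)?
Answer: -2803400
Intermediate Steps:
t(o) = o**2 + 2*o (t(o) = (o**2 + o) + o = (o + o**2) + o = o**2 + 2*o)
(3331 - 711)*((t(1) + I)**2 - 1554) = (3331 - 711)*((1*(2 + 1) + 19)**2 - 1554) = 2620*((1*3 + 19)**2 - 1554) = 2620*((3 + 19)**2 - 1554) = 2620*(22**2 - 1554) = 2620*(484 - 1554) = 2620*(-1070) = -2803400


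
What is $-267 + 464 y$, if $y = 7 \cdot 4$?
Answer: $12725$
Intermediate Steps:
$y = 28$
$-267 + 464 y = -267 + 464 \cdot 28 = -267 + 12992 = 12725$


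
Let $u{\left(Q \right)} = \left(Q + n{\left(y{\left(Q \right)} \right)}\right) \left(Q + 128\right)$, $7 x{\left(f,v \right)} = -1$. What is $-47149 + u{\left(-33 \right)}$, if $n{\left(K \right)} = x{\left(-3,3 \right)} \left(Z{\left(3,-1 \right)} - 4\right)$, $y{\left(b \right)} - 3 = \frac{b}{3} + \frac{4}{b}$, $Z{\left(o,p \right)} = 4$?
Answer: $-50284$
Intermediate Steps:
$x{\left(f,v \right)} = - \frac{1}{7}$ ($x{\left(f,v \right)} = \frac{1}{7} \left(-1\right) = - \frac{1}{7}$)
$y{\left(b \right)} = 3 + \frac{4}{b} + \frac{b}{3}$ ($y{\left(b \right)} = 3 + \left(\frac{b}{3} + \frac{4}{b}\right) = 3 + \left(\frac{4}{b} + \frac{b}{3}\right) = 3 + \frac{4}{b} + \frac{b}{3}$)
$n{\left(K \right)} = 0$ ($n{\left(K \right)} = - \frac{4 - 4}{7} = \left(- \frac{1}{7}\right) 0 = 0$)
$u{\left(Q \right)} = Q \left(128 + Q\right)$ ($u{\left(Q \right)} = \left(Q + 0\right) \left(Q + 128\right) = Q \left(128 + Q\right)$)
$-47149 + u{\left(-33 \right)} = -47149 - 33 \left(128 - 33\right) = -47149 - 3135 = -50284$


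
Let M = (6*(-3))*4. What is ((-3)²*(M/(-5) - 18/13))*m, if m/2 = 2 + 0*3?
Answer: 30456/65 ≈ 468.55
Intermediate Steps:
M = -72 (M = -18*4 = -72)
m = 4 (m = 2*(2 + 0*3) = 2*(2 + 0) = 2*2 = 4)
((-3)²*(M/(-5) - 18/13))*m = ((-3)²*(-72/(-5) - 18/13))*4 = (9*(-72*(-⅕) - 18*1/13))*4 = (9*(72/5 - 18/13))*4 = (9*(846/65))*4 = (7614/65)*4 = 30456/65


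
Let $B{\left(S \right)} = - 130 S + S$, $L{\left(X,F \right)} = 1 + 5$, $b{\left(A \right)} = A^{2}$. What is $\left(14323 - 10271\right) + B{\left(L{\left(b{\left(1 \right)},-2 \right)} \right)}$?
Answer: $3278$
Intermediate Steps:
$L{\left(X,F \right)} = 6$
$B{\left(S \right)} = - 129 S$
$\left(14323 - 10271\right) + B{\left(L{\left(b{\left(1 \right)},-2 \right)} \right)} = \left(14323 - 10271\right) - 774 = 4052 - 774 = 3278$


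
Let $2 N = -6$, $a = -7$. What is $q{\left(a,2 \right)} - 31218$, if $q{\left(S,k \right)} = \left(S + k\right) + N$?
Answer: $-31226$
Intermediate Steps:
$N = -3$ ($N = \frac{1}{2} \left(-6\right) = -3$)
$q{\left(S,k \right)} = -3 + S + k$ ($q{\left(S,k \right)} = \left(S + k\right) - 3 = -3 + S + k$)
$q{\left(a,2 \right)} - 31218 = \left(-3 - 7 + 2\right) - 31218 = -8 - 31218 = -31226$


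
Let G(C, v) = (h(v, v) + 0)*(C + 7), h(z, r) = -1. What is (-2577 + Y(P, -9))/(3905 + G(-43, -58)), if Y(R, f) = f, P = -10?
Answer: -2586/3941 ≈ -0.65618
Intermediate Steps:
G(C, v) = -7 - C (G(C, v) = (-1 + 0)*(C + 7) = -(7 + C) = -7 - C)
(-2577 + Y(P, -9))/(3905 + G(-43, -58)) = (-2577 - 9)/(3905 + (-7 - 1*(-43))) = -2586/(3905 + (-7 + 43)) = -2586/(3905 + 36) = -2586/3941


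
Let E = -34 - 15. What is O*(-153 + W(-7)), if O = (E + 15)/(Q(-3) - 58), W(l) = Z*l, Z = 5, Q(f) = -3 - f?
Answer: -3196/29 ≈ -110.21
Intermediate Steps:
E = -49
W(l) = 5*l
O = 17/29 (O = (-49 + 15)/((-3 - 1*(-3)) - 58) = -34/((-3 + 3) - 58) = -34/(0 - 58) = -34/(-58) = -34*(-1/58) = 17/29 ≈ 0.58621)
O*(-153 + W(-7)) = 17*(-153 + 5*(-7))/29 = 17*(-153 - 35)/29 = (17/29)*(-188) = -3196/29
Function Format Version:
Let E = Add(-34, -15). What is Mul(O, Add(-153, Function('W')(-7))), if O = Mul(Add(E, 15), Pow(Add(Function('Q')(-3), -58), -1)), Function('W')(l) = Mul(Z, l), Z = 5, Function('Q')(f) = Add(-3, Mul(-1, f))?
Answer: Rational(-3196, 29) ≈ -110.21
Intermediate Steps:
E = -49
Function('W')(l) = Mul(5, l)
O = Rational(17, 29) (O = Mul(Add(-49, 15), Pow(Add(Add(-3, Mul(-1, -3)), -58), -1)) = Mul(-34, Pow(Add(Add(-3, 3), -58), -1)) = Mul(-34, Pow(Add(0, -58), -1)) = Mul(-34, Pow(-58, -1)) = Mul(-34, Rational(-1, 58)) = Rational(17, 29) ≈ 0.58621)
Mul(O, Add(-153, Function('W')(-7))) = Mul(Rational(17, 29), Add(-153, Mul(5, -7))) = Mul(Rational(17, 29), Add(-153, -35)) = Mul(Rational(17, 29), -188) = Rational(-3196, 29)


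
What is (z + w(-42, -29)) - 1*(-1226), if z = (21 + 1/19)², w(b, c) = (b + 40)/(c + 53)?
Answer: 7230671/4332 ≈ 1669.1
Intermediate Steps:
w(b, c) = (40 + b)/(53 + c)
z = 160000/361 (z = (21 + 1/19)² = (400/19)² = 160000/361 ≈ 443.21)
(z + w(-42, -29)) - 1*(-1226) = (160000/361 + (40 - 42)/(53 - 29)) - 1*(-1226) = (160000/361 - 2/24) + 1226 = (160000/361 + (1/24)*(-2)) + 1226 = (160000/361 - 1/12) + 1226 = 1919639/4332 + 1226 = 7230671/4332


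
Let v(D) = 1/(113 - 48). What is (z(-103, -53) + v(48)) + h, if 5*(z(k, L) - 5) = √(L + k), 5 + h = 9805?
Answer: 637326/65 + 2*I*√39/5 ≈ 9805.0 + 2.498*I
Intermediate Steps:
h = 9800 (h = -5 + 9805 = 9800)
v(D) = 1/65
z(k, L) = 5 + √(L + k)/5
(z(-103, -53) + v(48)) + h = ((5 + √(-53 - 103)/5) + 1/65) + 9800 = ((5 + √(-156)/5) + 1/65) + 9800 = ((5 + (2*I*√39)/5) + 1/65) + 9800 = ((5 + 2*I*√39/5) + 1/65) + 9800 = (326/65 + 2*I*√39/5) + 9800 = 637326/65 + 2*I*√39/5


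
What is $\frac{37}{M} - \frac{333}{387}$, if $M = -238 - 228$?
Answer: $- \frac{18833}{20038} \approx -0.93986$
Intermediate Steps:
$M = -466$ ($M = -238 - 228 = -466$)
$\frac{37}{M} - \frac{333}{387} = \frac{37}{-466} - \frac{333}{387} = 37 \left(- \frac{1}{466}\right) - \frac{37}{43} = - \frac{37}{466} - \frac{37}{43} = - \frac{18833}{20038}$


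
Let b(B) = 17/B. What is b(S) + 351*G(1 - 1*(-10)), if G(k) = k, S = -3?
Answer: 11566/3 ≈ 3855.3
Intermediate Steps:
b(S) + 351*G(1 - 1*(-10)) = 17/(-3) + 351*(1 - 1*(-10)) = 17*(-1/3) + 351*(1 + 10) = -17/3 + 351*11 = -17/3 + 3861 = 11566/3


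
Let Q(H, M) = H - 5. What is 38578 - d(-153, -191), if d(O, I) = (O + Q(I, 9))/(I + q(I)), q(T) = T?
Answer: 14736447/382 ≈ 38577.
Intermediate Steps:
Q(H, M) = -5 + H
d(O, I) = (-5 + I + O)/(2*I) (d(O, I) = (O + (-5 + I))/(I + I) = (-5 + I + O)/((2*I)) = (-5 + I + O)*(1/(2*I)) = (-5 + I + O)/(2*I))
38578 - d(-153, -191) = 38578 - (-5 - 191 - 153)/(2*(-191)) = 38578 - (-1)*(-349)/(2*191) = 38578 - 1*349/382 = 38578 - 349/382 = 14736447/382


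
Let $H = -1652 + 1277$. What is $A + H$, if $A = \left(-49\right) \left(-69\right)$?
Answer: $3006$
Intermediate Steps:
$H = -375$
$A = 3381$
$A + H = 3381 - 375 = 3006$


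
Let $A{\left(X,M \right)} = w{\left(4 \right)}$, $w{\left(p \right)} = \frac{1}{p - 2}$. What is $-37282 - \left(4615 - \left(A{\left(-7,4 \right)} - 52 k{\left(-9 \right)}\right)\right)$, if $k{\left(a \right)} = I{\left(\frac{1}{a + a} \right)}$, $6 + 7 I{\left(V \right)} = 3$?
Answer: $- \frac{586239}{14} \approx -41874.0$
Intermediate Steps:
$I{\left(V \right)} = - \frac{3}{7}$ ($I{\left(V \right)} = - \frac{6}{7} + \frac{1}{7} \cdot 3 = - \frac{6}{7} + \frac{3}{7} = - \frac{3}{7}$)
$k{\left(a \right)} = - \frac{3}{7}$
$w{\left(p \right)} = \frac{1}{-2 + p}$
$A{\left(X,M \right)} = \frac{1}{2}$ ($A{\left(X,M \right)} = \frac{1}{-2 + 4} = \frac{1}{2}$)
$-37282 - \left(4615 - \left(A{\left(-7,4 \right)} - 52 k{\left(-9 \right)}\right)\right) = -37282 - \left(4615 - \left(\frac{1}{2} - - \frac{156}{7}\right)\right) = -37282 - \left(4615 - \left(\frac{1}{2} + \frac{156}{7}\right)\right) = -37282 - \left(4615 - \frac{319}{14}\right) = -37282 - \frac{64291}{14} = - \frac{586239}{14}$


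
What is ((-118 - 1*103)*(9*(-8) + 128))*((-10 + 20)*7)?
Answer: -866320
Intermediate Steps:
((-118 - 1*103)*(9*(-8) + 128))*((-10 + 20)*7) = ((-118 - 103)*(-72 + 128))*(10*7) = -221*56*70 = -12376*70 = -866320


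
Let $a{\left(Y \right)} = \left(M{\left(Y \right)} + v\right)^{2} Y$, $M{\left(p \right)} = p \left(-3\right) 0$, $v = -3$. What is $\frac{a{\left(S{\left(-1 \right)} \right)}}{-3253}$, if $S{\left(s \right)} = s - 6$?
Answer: $\frac{63}{3253} \approx 0.019367$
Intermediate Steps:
$M{\left(p \right)} = 0$ ($M{\left(p \right)} = - 3 p 0 = 0$)
$S{\left(s \right)} = -6 + s$ ($S{\left(s \right)} = s - 6 = -6 + s$)
$a{\left(Y \right)} = 9 Y$ ($a{\left(Y \right)} = \left(0 - 3\right)^{2} Y = \left(-3\right)^{2} Y = 9 Y$)
$\frac{a{\left(S{\left(-1 \right)} \right)}}{-3253} = \frac{9 \left(-6 - 1\right)}{-3253} = 9 \left(-7\right) \left(- \frac{1}{3253}\right) = \left(-63\right) \left(- \frac{1}{3253}\right) = \frac{63}{3253}$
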